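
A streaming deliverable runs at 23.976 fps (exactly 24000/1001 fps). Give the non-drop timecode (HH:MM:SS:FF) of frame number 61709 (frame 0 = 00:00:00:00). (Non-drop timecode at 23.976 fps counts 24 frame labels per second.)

61709 ÷ 24 = 2571 full seconds, remainder 5 frames.
2571 s = 0 h 42 min 51 s.
Timecode: 00:42:51:05.

00:42:51:05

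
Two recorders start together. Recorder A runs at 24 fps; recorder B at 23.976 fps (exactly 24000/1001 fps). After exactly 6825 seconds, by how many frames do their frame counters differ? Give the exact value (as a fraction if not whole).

A emits 24 × 6825 = 163800 frames; B emits 24000/1001 × 6825 = 1800000/11.
Difference = 1800/11 frames (≈ 163.6364); B is behind A.

1800/11 frames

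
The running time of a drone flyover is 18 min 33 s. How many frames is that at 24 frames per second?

18 min 33 s = 1113 s.
Frames = 1113 × 24 = 26712.

26712 frames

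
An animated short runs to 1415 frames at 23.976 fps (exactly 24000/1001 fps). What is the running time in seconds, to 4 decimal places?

Running time = 1415 × 1001/24000 = 283283/4800 s ≈ 59.0173 s.

59.0173 seconds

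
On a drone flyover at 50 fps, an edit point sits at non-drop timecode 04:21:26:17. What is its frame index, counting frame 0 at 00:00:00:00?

Total seconds to the label: (4 × 3600 + 21 × 60 + 26) = 15686.
Frame index = 15686 × 50 + 17 = 784317.

frame 784317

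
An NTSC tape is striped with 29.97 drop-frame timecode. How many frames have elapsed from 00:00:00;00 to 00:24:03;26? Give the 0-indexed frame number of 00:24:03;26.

As if non-drop at 30 labels/s: (0 × 3600 + 24 × 60 + 3) × 30 + 26 = 43316.
Minute boundaries passed: 24; those not divisible by 10: 24 − 2 = 22; dropped labels = 2 × 22 = 44.
Actual frame index = 43316 − 44 = 43272.

43272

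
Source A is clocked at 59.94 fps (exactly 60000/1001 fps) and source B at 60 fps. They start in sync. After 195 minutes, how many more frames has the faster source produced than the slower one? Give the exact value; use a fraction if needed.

54000/77 frames

195 min = 11700 s.
A emits 60000/1001 × 11700 = 54000000/77 frames; B emits 60 × 11700 = 702000.
Difference = 54000/77 frames (≈ 701.2987); B is ahead of A.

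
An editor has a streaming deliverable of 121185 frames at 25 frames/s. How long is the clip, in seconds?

4847.4 seconds

Running time = 121185 / (25) = 4847.4 s.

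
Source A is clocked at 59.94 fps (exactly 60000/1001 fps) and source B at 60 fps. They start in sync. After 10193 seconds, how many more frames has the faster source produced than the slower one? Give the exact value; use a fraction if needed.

A emits 60000/1001 × 10193 = 611580000/1001 frames; B emits 60 × 10193 = 611580.
Difference = 611580/1001 frames (≈ 610.9690); B is ahead of A.

611580/1001 frames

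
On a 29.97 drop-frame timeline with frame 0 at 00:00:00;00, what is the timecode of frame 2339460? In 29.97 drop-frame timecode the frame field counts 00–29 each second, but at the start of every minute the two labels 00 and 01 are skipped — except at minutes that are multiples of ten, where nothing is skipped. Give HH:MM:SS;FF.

Each 10-minute DF block holds 10 × 60 × 30 − 9 × 2 = 17982 frames. 2339460 ÷ 17982 → 130 full blocks, remainder 1800.
Within the partial block the first minute is 1800 frames and each further minute 1798, so 1 further minute boundary passed. Total skipped labels = 18 × 130 + 2 × 1 = 2342.
Non-drop label index = 2339460 + 2342 = 2341802; at 30 labels/s that is 21:41:00:02, i.e. DF 21:41:00;02.

21:41:00;02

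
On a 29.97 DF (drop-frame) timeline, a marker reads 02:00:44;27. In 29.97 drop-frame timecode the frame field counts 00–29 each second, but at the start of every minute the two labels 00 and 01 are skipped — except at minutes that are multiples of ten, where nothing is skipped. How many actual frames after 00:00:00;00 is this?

As if non-drop at 30 labels/s: (2 × 3600 + 0 × 60 + 44) × 30 + 27 = 217347.
Minute boundaries passed: 120; those not divisible by 10: 120 − 12 = 108; dropped labels = 2 × 108 = 216.
Actual frame index = 217347 − 216 = 217131.

217131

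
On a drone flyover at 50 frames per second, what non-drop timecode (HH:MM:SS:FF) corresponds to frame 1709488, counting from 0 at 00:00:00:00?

09:29:49:38

1709488 ÷ 50 = 34189 full seconds, remainder 38 frames.
34189 s = 9 h 29 min 49 s.
Timecode: 09:29:49:38.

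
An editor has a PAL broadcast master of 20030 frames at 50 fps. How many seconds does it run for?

400.6 seconds

Running time = 20030 / (50) = 400.6 s.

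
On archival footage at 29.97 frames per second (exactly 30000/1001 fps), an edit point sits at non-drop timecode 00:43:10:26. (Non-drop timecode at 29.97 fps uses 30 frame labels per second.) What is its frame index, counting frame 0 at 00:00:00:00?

frame 77726

Total seconds to the label: (0 × 3600 + 43 × 60 + 10) = 2590.
Frame index = 2590 × 30 + 26 = 77726.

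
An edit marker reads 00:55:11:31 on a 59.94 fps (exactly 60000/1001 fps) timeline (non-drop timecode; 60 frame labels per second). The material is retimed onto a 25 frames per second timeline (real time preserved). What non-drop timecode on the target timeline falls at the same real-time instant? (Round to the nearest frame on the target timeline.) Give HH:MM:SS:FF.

Source frame index: (0×3600 + 55×60 + 11) × 60 + 31 = 198691.
Real time: 198691 / (60000/1001) = 198889691/60000 s.
Target frame: (198889691/60000) × (25) = 198889691/2400 ≈ 82870.705 → 82871.
At 25 labels/s: frame 82871 → 00:55:14:21.

00:55:14:21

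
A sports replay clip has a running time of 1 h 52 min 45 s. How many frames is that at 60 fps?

405900 frames

1 h 52 min 45 s = 6765 s.
Frames = 6765 × 60 = 405900.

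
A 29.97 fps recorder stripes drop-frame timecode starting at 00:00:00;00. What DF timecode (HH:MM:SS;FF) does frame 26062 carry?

Each 10-minute DF block holds 10 × 60 × 30 − 9 × 2 = 17982 frames. 26062 ÷ 17982 → 1 full block, remainder 8080.
Within the partial block the first minute is 1800 frames and each further minute 1798, so 4 further minute boundaries passed. Total skipped labels = 18 × 1 + 2 × 4 = 26.
Non-drop label index = 26062 + 26 = 26088; at 30 labels/s that is 00:14:29:18, i.e. DF 00:14:29;18.

00:14:29;18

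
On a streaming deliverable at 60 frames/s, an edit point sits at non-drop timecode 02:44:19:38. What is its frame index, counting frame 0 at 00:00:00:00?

Total seconds to the label: (2 × 3600 + 44 × 60 + 19) = 9859.
Frame index = 9859 × 60 + 38 = 591578.

frame 591578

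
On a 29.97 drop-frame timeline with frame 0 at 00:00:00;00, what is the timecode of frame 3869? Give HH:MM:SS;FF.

00:02:09;03

Ten DF minutes hold 17982 frames, so frame 3869 lies in block 0 (frames 0–17981) with 3869 frames into that block.
The block's first minute is 1800 frames and the rest 1798 each; 3869 frames reaches minute 2, so 0 × 18 + 2 × 2 = 4 labels have been skipped so far.
Adding those back, label number 3869 + 4 = 3873 at 30 labels/s is 129 s + 3 f = 0 h 2 min 9 s frame 3, i.e. 00:02:09;03.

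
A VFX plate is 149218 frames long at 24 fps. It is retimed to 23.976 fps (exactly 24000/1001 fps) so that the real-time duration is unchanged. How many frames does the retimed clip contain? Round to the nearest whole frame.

149069 frames

Frames at target rate = 149218 × (24000/1001) / (24) = 149218000/1001 ≈ 149068.931.
Nearest whole frame: 149069.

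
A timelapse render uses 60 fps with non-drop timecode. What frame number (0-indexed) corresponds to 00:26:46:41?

frame 96401

Total seconds to the label: (0 × 3600 + 26 × 60 + 46) = 1606.
Frame index = 1606 × 60 + 41 = 96401.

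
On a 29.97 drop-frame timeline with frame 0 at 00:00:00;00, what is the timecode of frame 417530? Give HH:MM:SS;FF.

Each 10-minute DF block holds 10 × 60 × 30 − 9 × 2 = 17982 frames. 417530 ÷ 17982 → 23 full blocks, remainder 3944.
Within the partial block the first minute is 1800 frames and each further minute 1798, so 2 further minute boundaries passed. Total skipped labels = 18 × 23 + 2 × 2 = 418.
Non-drop label index = 417530 + 418 = 417948; at 30 labels/s that is 03:52:11:18, i.e. DF 03:52:11;18.

03:52:11;18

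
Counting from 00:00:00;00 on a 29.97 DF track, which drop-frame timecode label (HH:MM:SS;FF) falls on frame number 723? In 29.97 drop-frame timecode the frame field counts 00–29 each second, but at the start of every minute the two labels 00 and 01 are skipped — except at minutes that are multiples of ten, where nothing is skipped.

Ten DF minutes hold 17982 frames, so frame 723 lies in block 0 (frames 0–17981) with 723 frames into that block.
The block's first minute is 1800 frames and the rest 1798 each; 723 frames reaches minute 0, so 0 × 18 + 0 × 2 = 0 labels have been skipped so far.
Adding those back, label number 723 + 0 = 723 at 30 labels/s is 24 s + 3 f = 0 h 0 min 24 s frame 3, i.e. 00:00:24;03.

00:00:24;03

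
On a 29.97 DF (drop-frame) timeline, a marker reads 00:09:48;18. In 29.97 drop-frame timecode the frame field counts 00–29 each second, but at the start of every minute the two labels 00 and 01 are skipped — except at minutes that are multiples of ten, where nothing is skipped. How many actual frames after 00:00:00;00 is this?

Complete 10-minute blocks: 0, each 17982 frames → 0.
Remaining 9 whole minutes in the current block: 1800 + 8 × 1798 = 16184 frames.
Within the current minute: 48 × 30 + 18 − 2 = 1456 (labels ;00/;01 skipped at this minute). Total = 0 + 16184 + 1456 = 17640.

17640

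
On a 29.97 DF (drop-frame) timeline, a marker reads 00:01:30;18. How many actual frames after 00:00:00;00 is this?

2716

As if non-drop at 30 labels/s: (0 × 3600 + 1 × 60 + 30) × 30 + 18 = 2718.
Minute boundaries passed: 1; those not divisible by 10: 1 − 0 = 1; dropped labels = 2 × 1 = 2.
Actual frame index = 2718 − 2 = 2716.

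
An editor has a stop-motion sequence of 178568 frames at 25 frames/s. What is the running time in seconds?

7142.72 seconds

Running time = 178568 / (25) = 7142.72 s.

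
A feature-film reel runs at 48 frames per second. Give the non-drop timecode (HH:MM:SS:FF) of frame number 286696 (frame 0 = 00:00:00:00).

01:39:32:40

286696 ÷ 48 = 5972 full seconds, remainder 40 frames.
5972 s = 1 h 39 min 32 s.
Timecode: 01:39:32:40.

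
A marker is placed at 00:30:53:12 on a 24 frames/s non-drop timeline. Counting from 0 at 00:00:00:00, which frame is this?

frame 44484

Total seconds to the label: (0 × 3600 + 30 × 60 + 53) = 1853.
Frame index = 1853 × 24 + 12 = 44484.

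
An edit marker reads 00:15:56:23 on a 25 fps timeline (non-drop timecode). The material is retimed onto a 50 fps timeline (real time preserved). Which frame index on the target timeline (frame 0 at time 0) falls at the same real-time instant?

Source frame index: (0×3600 + 15×60 + 56) × 25 + 23 = 23923.
Real time: 23923 / (25) = 23923/25 s.
Target frame: (23923/25) × (50) = 47846.

frame 47846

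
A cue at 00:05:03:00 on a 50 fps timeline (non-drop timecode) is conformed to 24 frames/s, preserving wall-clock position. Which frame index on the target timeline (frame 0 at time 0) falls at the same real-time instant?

Source frame index: (0×3600 + 5×60 + 3) × 50 + 0 = 15150.
Real time: 15150 / (50) = 303 s.
Target frame: (303) × (24) = 7272.

frame 7272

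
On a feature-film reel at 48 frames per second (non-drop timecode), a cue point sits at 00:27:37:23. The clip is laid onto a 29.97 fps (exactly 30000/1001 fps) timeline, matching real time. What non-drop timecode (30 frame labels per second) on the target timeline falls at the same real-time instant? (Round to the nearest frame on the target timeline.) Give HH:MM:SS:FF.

Source frame index: (0×3600 + 27×60 + 37) × 48 + 23 = 79559.
Real time: 79559 / (48) = 79559/48 s.
Target frame: (79559/48) × (30000/1001) = 49724375/1001 ≈ 49674.700 → 49675.
At 30 labels/s: frame 49675 → 00:27:35:25.

00:27:35:25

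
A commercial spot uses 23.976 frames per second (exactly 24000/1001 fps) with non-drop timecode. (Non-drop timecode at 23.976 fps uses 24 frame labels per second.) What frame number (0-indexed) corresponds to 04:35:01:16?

frame 396040

Total seconds to the label: (4 × 3600 + 35 × 60 + 1) = 16501.
Frame index = 16501 × 24 + 16 = 396040.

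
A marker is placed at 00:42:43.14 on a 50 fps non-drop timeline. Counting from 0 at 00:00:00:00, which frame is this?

Total seconds to the label: (0 × 3600 + 42 × 60 + 43) = 2563.
Frame index = 2563 × 50 + 14 = 128164.

128164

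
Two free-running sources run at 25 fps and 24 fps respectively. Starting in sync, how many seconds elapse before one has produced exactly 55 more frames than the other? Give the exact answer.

The gap grows by |24 − 25| = 1 frame per second.
Time for a 55-frame gap: 55 ÷ (1) = 55 s.

55 seconds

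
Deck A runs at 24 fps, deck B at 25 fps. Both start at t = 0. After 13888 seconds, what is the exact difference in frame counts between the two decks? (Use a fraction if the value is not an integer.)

A emits 24 × 13888 = 333312 frames; B emits 25 × 13888 = 347200.
Difference = 13888 frames; B is ahead of A.

13888 frames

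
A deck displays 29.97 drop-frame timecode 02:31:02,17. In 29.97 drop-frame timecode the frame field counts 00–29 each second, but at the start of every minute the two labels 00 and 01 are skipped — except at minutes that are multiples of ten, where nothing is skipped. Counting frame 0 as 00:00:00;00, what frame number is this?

271605

Complete 10-minute blocks: 15, each 17982 frames → 269730.
Remaining 1 whole minute in the current block: 1800 + 0 × 1798 = 1800 frames.
Within the current minute: 2 × 30 + 17 − 2 = 75 (labels ;00/;01 skipped at this minute). Total = 269730 + 1800 + 75 = 271605.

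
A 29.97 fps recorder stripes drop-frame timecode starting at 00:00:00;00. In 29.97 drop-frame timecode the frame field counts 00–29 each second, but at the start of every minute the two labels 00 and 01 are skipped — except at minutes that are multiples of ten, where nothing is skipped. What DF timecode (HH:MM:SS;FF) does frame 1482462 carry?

13:44:24;26

Ten DF minutes hold 17982 frames, so frame 1482462 lies in block 82 (frames 1474524–1492505) with 7938 frames into that block.
The block's first minute is 1800 frames and the rest 1798 each; 7938 frames reaches minute 4, so 82 × 18 + 4 × 2 = 1484 labels have been skipped so far.
Adding those back, label number 1482462 + 1484 = 1483946 at 30 labels/s is 49464 s + 26 f = 13 h 44 min 24 s frame 26, i.e. 13:44:24;26.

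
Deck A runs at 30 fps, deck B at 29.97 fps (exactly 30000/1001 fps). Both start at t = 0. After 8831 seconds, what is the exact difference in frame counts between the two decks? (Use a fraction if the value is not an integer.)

A emits 30 × 8831 = 264930 frames; B emits 30000/1001 × 8831 = 264930000/1001.
Difference = 264930/1001 frames (≈ 264.6653); B is behind A.

264930/1001 frames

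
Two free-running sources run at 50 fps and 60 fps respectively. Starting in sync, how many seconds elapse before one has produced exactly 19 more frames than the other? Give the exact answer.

1.9 seconds

The gap grows by |60 − 50| = 10 frames per second.
Time for a 19-frame gap: 19 ÷ (10) = 1.9 s.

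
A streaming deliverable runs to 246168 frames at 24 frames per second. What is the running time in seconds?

10257 seconds

Running time = 246168 / (24) = 10257 s.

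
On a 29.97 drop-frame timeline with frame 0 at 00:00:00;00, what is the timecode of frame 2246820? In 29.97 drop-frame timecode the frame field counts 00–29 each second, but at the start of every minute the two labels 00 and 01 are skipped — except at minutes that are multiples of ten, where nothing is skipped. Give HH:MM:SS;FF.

Ten DF minutes hold 17982 frames, so frame 2246820 lies in block 124 (frames 2229768–2247749) with 17052 frames into that block.
The block's first minute is 1800 frames and the rest 1798 each; 17052 frames reaches minute 9, so 124 × 18 + 9 × 2 = 2250 labels have been skipped so far.
Adding those back, label number 2246820 + 2250 = 2249070 at 30 labels/s is 74969 s + 0 f = 20 h 49 min 29 s frame 0, i.e. 20:49:29;00.

20:49:29;00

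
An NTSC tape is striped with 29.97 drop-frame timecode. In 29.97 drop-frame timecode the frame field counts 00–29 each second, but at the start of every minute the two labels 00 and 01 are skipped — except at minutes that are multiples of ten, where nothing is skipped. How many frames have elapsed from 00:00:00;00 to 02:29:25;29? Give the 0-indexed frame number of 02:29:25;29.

268709

Complete 10-minute blocks: 14, each 17982 frames → 251748.
Remaining 9 whole minutes in the current block: 1800 + 8 × 1798 = 16184 frames.
Within the current minute: 25 × 30 + 29 − 2 = 777 (labels ;00/;01 skipped at this minute). Total = 251748 + 16184 + 777 = 268709.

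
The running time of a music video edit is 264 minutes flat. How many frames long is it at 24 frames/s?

264 min = 15840 s.
Frames = 15840 × 24 = 380160.

380160 frames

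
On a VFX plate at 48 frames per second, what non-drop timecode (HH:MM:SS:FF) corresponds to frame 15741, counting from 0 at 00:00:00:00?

00:05:27:45

15741 ÷ 48 = 327 full seconds, remainder 45 frames.
327 s = 0 h 5 min 27 s.
Timecode: 00:05:27:45.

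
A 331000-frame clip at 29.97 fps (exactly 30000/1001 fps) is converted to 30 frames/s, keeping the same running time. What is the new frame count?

331331 frames

Target frames = source frames × (target rate / source rate) = 331000 × (30)/(30000/1001) = 331000 × 1001/1000 = 331331.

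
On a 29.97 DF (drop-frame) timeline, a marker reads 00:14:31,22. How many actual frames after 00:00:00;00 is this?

Complete 10-minute blocks: 1, each 17982 frames → 17982.
Remaining 4 whole minutes in the current block: 1800 + 3 × 1798 = 7194 frames.
Within the current minute: 31 × 30 + 22 − 2 = 950 (labels ;00/;01 skipped at this minute). Total = 17982 + 7194 + 950 = 26126.

26126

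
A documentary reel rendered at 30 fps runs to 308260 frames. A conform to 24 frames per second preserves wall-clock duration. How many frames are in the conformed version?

246608 frames

Target frames = source frames × (target rate / source rate) = 308260 × (24)/(30) = 308260 × 4/5 = 246608.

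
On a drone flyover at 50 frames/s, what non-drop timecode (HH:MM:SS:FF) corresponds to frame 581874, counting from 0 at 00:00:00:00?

581874 ÷ 50 = 11637 full seconds, remainder 24 frames.
11637 s = 3 h 13 min 57 s.
Timecode: 03:13:57:24.

03:13:57:24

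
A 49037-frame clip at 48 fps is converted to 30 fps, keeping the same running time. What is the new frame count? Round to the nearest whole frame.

Frames at target rate = 49037 × (30) / (48) = 245185/8 ≈ 30648.125.
Nearest whole frame: 30648.

30648 frames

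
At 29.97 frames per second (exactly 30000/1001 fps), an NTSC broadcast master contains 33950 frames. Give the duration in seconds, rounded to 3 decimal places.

1132.798 seconds

Running time = 33950 × 1001/30000 = 679679/600 s ≈ 1132.798 s.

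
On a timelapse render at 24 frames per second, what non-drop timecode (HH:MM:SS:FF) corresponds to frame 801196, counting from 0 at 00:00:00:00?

801196 ÷ 24 = 33383 full seconds, remainder 4 frames.
33383 s = 9 h 16 min 23 s.
Timecode: 09:16:23:04.

09:16:23:04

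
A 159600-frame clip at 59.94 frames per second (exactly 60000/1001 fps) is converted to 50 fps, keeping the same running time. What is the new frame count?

133133 frames

Target frames = source frames × (target rate / source rate) = 159600 × (50)/(60000/1001) = 159600 × 1001/1200 = 133133.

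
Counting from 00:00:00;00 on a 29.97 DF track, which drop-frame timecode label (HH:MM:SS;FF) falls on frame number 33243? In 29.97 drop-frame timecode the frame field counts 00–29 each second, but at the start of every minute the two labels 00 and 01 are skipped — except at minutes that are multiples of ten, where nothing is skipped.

Ten DF minutes hold 17982 frames, so frame 33243 lies in block 1 (frames 17982–35963) with 15261 frames into that block.
The block's first minute is 1800 frames and the rest 1798 each; 15261 frames reaches minute 8, so 1 × 18 + 8 × 2 = 34 labels have been skipped so far.
Adding those back, label number 33243 + 34 = 33277 at 30 labels/s is 1109 s + 7 f = 0 h 18 min 29 s frame 7, i.e. 00:18:29;07.

00:18:29;07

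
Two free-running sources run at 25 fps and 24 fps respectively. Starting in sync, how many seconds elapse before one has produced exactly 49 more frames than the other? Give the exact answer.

49 seconds

The gap grows by |24 − 25| = 1 frame per second.
Time for a 49-frame gap: 49 ÷ (1) = 49 s.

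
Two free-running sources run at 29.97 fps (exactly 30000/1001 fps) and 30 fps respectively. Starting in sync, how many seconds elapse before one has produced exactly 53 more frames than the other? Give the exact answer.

53053/30 seconds

The gap grows by |30 − 30000/1001| = 30/1001 frames per second.
Time for a 53-frame gap: 53 ÷ (30/1001) = 53053/30 s.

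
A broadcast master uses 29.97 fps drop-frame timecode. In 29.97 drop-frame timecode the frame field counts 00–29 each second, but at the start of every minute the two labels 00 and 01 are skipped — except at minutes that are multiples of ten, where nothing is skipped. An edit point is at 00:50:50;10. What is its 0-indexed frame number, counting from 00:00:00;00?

As if non-drop at 30 labels/s: (0 × 3600 + 50 × 60 + 50) × 30 + 10 = 91510.
Minute boundaries passed: 50; those not divisible by 10: 50 − 5 = 45; dropped labels = 2 × 45 = 90.
Actual frame index = 91510 − 90 = 91420.

91420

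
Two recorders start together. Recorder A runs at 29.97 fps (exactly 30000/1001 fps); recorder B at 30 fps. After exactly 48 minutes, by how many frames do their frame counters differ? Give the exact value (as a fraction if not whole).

86400/1001 frames

48 min = 2880 s.
A emits 30000/1001 × 2880 = 86400000/1001 frames; B emits 30 × 2880 = 86400.
Difference = 86400/1001 frames (≈ 86.3137); B is ahead of A.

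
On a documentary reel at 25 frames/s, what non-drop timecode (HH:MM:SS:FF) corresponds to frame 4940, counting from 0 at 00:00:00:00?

00:03:17:15

4940 ÷ 25 = 197 full seconds, remainder 15 frames.
197 s = 0 h 3 min 17 s.
Timecode: 00:03:17:15.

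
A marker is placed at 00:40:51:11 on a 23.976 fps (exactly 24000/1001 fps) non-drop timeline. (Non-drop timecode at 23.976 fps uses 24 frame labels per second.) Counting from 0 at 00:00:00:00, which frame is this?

Total seconds to the label: (0 × 3600 + 40 × 60 + 51) = 2451.
Frame index = 2451 × 24 + 11 = 58835.

58835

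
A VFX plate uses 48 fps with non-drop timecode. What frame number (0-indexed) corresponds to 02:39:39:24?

Total seconds to the label: (2 × 3600 + 39 × 60 + 39) = 9579.
Frame index = 9579 × 48 + 24 = 459816.

frame 459816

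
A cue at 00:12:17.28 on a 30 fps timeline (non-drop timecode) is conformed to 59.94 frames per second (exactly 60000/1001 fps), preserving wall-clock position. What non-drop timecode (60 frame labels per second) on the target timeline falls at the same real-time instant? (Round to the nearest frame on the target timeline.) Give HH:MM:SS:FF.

Source frame index: (0×3600 + 12×60 + 17) × 30 + 28 = 22138.
Real time: 22138 / (30) = 11069/15 s.
Target frame: (11069/15) × (60000/1001) = 44276000/1001 ≈ 44231.768 → 44232.
At 60 labels/s: frame 44232 → 00:12:17:12.

00:12:17:12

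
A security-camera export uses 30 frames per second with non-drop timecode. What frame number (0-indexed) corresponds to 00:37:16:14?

67094

Total seconds to the label: (0 × 3600 + 37 × 60 + 16) = 2236.
Frame index = 2236 × 30 + 14 = 67094.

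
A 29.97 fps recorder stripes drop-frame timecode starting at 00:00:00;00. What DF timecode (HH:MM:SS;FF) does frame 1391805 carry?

12:53:59;27

Each 10-minute DF block holds 10 × 60 × 30 − 9 × 2 = 17982 frames. 1391805 ÷ 17982 → 77 full blocks, remainder 7191.
Within the partial block the first minute is 1800 frames and each further minute 1798, so 3 further minute boundaries passed. Total skipped labels = 18 × 77 + 2 × 3 = 1392.
Non-drop label index = 1391805 + 1392 = 1393197; at 30 labels/s that is 12:53:59:27, i.e. DF 12:53:59;27.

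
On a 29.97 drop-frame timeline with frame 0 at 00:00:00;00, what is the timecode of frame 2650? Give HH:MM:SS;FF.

00:01:28;12

Each 10-minute DF block holds 10 × 60 × 30 − 9 × 2 = 17982 frames. 2650 ÷ 17982 → 0 full blocks, remainder 2650.
Within the partial block the first minute is 1800 frames and each further minute 1798, so 1 further minute boundary passed. Total skipped labels = 18 × 0 + 2 × 1 = 2.
Non-drop label index = 2650 + 2 = 2652; at 30 labels/s that is 00:01:28:12, i.e. DF 00:01:28;12.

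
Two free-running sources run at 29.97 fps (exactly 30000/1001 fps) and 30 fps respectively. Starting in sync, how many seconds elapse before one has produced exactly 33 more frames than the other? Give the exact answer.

The gap grows by |30 − 30000/1001| = 30/1001 frames per second.
Time for a 33-frame gap: 33 ÷ (30/1001) = 1101.1 s.

1101.1 seconds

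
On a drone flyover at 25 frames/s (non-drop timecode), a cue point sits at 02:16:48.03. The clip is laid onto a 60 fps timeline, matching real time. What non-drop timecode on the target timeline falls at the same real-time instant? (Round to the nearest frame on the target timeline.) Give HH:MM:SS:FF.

Source frame index: (2×3600 + 16×60 + 48) × 25 + 3 = 205203.
Real time: 205203 / (25) = 205203/25 s.
Target frame: (205203/25) × (60) = 2462436/5 ≈ 492487.200 → 492487.
At 60 labels/s: frame 492487 → 02:16:48:07.

02:16:48:07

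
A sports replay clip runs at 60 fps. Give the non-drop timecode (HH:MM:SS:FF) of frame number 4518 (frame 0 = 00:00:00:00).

00:01:15:18

4518 ÷ 60 = 75 full seconds, remainder 18 frames.
75 s = 0 h 1 min 15 s.
Timecode: 00:01:15:18.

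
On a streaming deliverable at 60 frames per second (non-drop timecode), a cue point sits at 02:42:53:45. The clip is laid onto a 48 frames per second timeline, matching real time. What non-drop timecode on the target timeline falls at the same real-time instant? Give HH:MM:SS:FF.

02:42:53:36

Source frame index: (2×3600 + 42×60 + 53) × 60 + 45 = 586425.
Real time: 586425 / (60) = 39095/4 s.
Target frame: (39095/4) × (48) = 469140.
At 48 labels/s: frame 469140 → 02:42:53:36.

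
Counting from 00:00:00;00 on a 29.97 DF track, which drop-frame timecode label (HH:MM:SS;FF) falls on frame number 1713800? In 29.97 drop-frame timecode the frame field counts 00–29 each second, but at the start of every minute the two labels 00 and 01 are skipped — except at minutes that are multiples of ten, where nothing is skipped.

15:53:03;26

Ten DF minutes hold 17982 frames, so frame 1713800 lies in block 95 (frames 1708290–1726271) with 5510 frames into that block.
The block's first minute is 1800 frames and the rest 1798 each; 5510 frames reaches minute 3, so 95 × 18 + 3 × 2 = 1716 labels have been skipped so far.
Adding those back, label number 1713800 + 1716 = 1715516 at 30 labels/s is 57183 s + 26 f = 15 h 53 min 3 s frame 26, i.e. 15:53:03;26.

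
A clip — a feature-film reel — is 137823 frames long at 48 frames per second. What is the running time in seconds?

2871.3125 seconds

Running time = 137823 / (48) = 2871.3125 s.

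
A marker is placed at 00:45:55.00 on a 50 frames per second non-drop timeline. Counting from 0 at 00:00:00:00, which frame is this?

Total seconds to the label: (0 × 3600 + 45 × 60 + 55) = 2755.
Frame index = 2755 × 50 + 0 = 137750.

frame 137750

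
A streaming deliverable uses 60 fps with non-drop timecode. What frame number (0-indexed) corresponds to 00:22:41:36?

frame 81696

Total seconds to the label: (0 × 3600 + 22 × 60 + 41) = 1361.
Frame index = 1361 × 60 + 36 = 81696.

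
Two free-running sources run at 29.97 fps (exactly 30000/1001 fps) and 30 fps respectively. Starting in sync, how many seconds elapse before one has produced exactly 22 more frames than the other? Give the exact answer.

The gap grows by |30 − 30000/1001| = 30/1001 frames per second.
Time for a 22-frame gap: 22 ÷ (30/1001) = 11011/15 s.

11011/15 seconds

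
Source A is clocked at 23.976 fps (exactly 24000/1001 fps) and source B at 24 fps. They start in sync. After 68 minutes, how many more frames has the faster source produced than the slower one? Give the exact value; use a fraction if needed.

68 min = 4080 s.
A emits 24000/1001 × 4080 = 97920000/1001 frames; B emits 24 × 4080 = 97920.
Difference = 97920/1001 frames (≈ 97.8222); B is ahead of A.

97920/1001 frames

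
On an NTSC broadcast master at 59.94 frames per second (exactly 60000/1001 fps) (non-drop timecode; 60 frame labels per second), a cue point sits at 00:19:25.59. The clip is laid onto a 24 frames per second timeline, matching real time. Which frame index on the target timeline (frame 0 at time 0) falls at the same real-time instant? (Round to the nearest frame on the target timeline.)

Source frame index: (0×3600 + 19×60 + 25) × 60 + 59 = 69959.
Real time: 69959 / (60000/1001) = 70028959/60000 s.
Target frame: (70028959/60000) × (24) = 70028959/2500 ≈ 28011.584 → 28012.

frame 28012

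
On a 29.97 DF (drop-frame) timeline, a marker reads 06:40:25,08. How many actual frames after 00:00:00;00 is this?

Complete 10-minute blocks: 40, each 17982 frames → 719280.
Remaining 0 whole minutes in the current block: 0 frames.
Within the current minute: 25 × 30 + 8 = 758. Total = 719280 + 0 + 758 = 720038.

720038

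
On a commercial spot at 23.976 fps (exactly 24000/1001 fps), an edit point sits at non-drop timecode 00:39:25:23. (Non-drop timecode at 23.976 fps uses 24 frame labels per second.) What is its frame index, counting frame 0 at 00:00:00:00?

Total seconds to the label: (0 × 3600 + 39 × 60 + 25) = 2365.
Frame index = 2365 × 24 + 23 = 56783.

56783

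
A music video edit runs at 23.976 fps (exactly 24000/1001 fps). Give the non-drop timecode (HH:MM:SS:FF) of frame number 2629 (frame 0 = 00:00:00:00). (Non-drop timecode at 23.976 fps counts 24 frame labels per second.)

00:01:49:13

2629 ÷ 24 = 109 full seconds, remainder 13 frames.
109 s = 0 h 1 min 49 s.
Timecode: 00:01:49:13.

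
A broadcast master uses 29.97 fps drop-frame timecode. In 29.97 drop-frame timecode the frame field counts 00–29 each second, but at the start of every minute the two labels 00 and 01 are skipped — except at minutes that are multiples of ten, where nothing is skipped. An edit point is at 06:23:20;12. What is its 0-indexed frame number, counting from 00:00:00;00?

689322

As if non-drop at 30 labels/s: (6 × 3600 + 23 × 60 + 20) × 30 + 12 = 690012.
Minute boundaries passed: 383; those not divisible by 10: 383 − 38 = 345; dropped labels = 2 × 345 = 690.
Actual frame index = 690012 − 690 = 689322.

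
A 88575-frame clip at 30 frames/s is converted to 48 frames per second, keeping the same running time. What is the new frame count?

141720 frames

Target frames = source frames × (target rate / source rate) = 88575 × (48)/(30) = 88575 × 8/5 = 141720.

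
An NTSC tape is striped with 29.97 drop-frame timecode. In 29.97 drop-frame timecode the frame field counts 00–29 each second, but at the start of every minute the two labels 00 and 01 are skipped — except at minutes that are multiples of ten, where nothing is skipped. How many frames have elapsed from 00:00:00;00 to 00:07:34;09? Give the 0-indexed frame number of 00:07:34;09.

13615

Complete 10-minute blocks: 0, each 17982 frames → 0.
Remaining 7 whole minutes in the current block: 1800 + 6 × 1798 = 12588 frames.
Within the current minute: 34 × 30 + 9 − 2 = 1027 (labels ;00/;01 skipped at this minute). Total = 0 + 12588 + 1027 = 13615.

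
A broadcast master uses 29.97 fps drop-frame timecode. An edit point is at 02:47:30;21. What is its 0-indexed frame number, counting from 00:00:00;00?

As if non-drop at 30 labels/s: (2 × 3600 + 47 × 60 + 30) × 30 + 21 = 301521.
Minute boundaries passed: 167; those not divisible by 10: 167 − 16 = 151; dropped labels = 2 × 151 = 302.
Actual frame index = 301521 − 302 = 301219.

301219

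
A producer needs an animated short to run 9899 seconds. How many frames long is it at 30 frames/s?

296970 frames

Frames = 9899 × 30 = 296970.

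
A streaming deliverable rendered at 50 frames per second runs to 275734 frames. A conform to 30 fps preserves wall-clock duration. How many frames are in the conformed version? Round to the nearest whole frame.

Frames at target rate = 275734 × (30) / (50) = 827202/5 ≈ 165440.400.
Nearest whole frame: 165440.

165440 frames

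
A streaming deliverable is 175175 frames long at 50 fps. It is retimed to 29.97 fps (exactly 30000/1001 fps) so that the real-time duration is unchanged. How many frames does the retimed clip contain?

105000 frames

Target frames = source frames × (target rate / source rate) = 175175 × (30000/1001)/(50) = 175175 × 600/1001 = 105000.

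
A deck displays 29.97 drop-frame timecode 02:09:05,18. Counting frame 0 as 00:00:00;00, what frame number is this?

232134

Complete 10-minute blocks: 12, each 17982 frames → 215784.
Remaining 9 whole minutes in the current block: 1800 + 8 × 1798 = 16184 frames.
Within the current minute: 5 × 30 + 18 − 2 = 166 (labels ;00/;01 skipped at this minute). Total = 215784 + 16184 + 166 = 232134.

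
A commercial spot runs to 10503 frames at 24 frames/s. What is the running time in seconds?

Running time = 10503 / (24) = 437.625 s.

437.625 seconds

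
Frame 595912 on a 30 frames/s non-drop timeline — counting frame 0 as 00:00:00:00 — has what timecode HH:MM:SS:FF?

595912 ÷ 30 = 19863 full seconds, remainder 22 frames.
19863 s = 5 h 31 min 3 s.
Timecode: 05:31:03:22.

05:31:03:22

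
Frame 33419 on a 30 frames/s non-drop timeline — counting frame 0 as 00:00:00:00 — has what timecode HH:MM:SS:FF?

33419 ÷ 30 = 1113 full seconds, remainder 29 frames.
1113 s = 0 h 18 min 33 s.
Timecode: 00:18:33:29.

00:18:33:29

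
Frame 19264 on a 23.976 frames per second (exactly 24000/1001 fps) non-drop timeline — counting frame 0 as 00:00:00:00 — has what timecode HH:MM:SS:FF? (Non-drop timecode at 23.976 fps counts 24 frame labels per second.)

19264 ÷ 24 = 802 full seconds, remainder 16 frames.
802 s = 0 h 13 min 22 s.
Timecode: 00:13:22:16.

00:13:22:16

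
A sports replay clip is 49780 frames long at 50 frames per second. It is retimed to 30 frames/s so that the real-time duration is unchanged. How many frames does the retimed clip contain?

Target frames = source frames × (target rate / source rate) = 49780 × (30)/(50) = 49780 × 3/5 = 29868.

29868 frames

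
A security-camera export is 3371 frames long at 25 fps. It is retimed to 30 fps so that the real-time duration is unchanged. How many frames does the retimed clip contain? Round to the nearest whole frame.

4045 frames

Frames at target rate = 3371 × (30) / (25) = 20226/5 ≈ 4045.200.
Nearest whole frame: 4045.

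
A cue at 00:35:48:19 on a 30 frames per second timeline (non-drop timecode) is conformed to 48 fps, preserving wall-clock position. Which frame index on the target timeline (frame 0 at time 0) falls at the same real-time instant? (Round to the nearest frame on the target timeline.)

Source frame index: (0×3600 + 35×60 + 48) × 30 + 19 = 64459.
Real time: 64459 / (30) = 64459/30 s.
Target frame: (64459/30) × (48) = 515672/5 ≈ 103134.400 → 103134.

frame 103134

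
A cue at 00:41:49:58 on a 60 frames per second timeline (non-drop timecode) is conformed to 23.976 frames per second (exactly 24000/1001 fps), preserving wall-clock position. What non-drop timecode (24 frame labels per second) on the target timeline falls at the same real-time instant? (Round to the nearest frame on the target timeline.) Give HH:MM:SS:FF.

00:41:47:11

Source frame index: (0×3600 + 41×60 + 49) × 60 + 58 = 150598.
Real time: 150598 / (60) = 75299/30 s.
Target frame: (75299/30) × (24000/1001) = 8605600/143 ≈ 60179.021 → 60179.
At 24 labels/s: frame 60179 → 00:41:47:11.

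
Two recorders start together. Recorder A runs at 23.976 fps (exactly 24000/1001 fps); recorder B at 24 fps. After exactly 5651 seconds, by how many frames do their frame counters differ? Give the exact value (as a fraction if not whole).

135624/1001 frames

A emits 24000/1001 × 5651 = 135624000/1001 frames; B emits 24 × 5651 = 135624.
Difference = 135624/1001 frames (≈ 135.4885); B is ahead of A.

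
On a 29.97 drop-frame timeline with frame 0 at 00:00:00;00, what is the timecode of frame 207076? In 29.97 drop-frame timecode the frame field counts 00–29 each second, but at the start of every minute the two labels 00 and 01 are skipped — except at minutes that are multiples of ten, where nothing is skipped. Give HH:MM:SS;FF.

01:55:09;14

Ten DF minutes hold 17982 frames, so frame 207076 lies in block 11 (frames 197802–215783) with 9274 frames into that block.
The block's first minute is 1800 frames and the rest 1798 each; 9274 frames reaches minute 5, so 11 × 18 + 5 × 2 = 208 labels have been skipped so far.
Adding those back, label number 207076 + 208 = 207284 at 30 labels/s is 6909 s + 14 f = 1 h 55 min 9 s frame 14, i.e. 01:55:09;14.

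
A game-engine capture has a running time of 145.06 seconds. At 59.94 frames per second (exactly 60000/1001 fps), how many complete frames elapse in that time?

Frames = 145.06 × 60000/1001 = 8703600/1001 ≈ 8694.9051.
Complete frames: 8694.

8694 frames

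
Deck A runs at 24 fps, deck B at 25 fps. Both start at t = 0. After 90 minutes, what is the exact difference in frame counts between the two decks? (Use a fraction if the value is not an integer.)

90 min = 5400 s.
A emits 24 × 5400 = 129600 frames; B emits 25 × 5400 = 135000.
Difference = 5400 frames; B is ahead of A.

5400 frames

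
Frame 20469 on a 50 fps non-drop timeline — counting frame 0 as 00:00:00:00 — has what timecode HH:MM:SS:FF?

00:06:49:19

20469 ÷ 50 = 409 full seconds, remainder 19 frames.
409 s = 0 h 6 min 49 s.
Timecode: 00:06:49:19.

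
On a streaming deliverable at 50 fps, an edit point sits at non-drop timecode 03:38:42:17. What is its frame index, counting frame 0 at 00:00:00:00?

656117

Total seconds to the label: (3 × 3600 + 38 × 60 + 42) = 13122.
Frame index = 13122 × 50 + 17 = 656117.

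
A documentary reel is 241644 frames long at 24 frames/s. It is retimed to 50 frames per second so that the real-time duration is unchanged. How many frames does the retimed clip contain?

503425 frames

Frames at target rate = 241644 × (50) / (24) = 503425.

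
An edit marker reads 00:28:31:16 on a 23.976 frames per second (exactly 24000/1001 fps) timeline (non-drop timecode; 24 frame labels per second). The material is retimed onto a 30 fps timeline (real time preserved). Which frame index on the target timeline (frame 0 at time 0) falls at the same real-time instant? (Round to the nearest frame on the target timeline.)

frame 51401

Source frame index: (0×3600 + 28×60 + 31) × 24 + 16 = 41080.
Real time: 41080 / (24000/1001) = 1028027/600 s.
Target frame: (1028027/600) × (30) = 1028027/20 ≈ 51401.350 → 51401.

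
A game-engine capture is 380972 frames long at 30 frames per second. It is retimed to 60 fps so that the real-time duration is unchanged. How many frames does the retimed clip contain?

761944 frames

Target frames = source frames × (target rate / source rate) = 380972 × (60)/(30) = 380972 × 2 = 761944.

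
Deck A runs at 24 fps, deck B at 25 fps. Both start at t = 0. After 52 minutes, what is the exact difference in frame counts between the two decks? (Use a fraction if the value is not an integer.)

52 min = 3120 s.
A emits 24 × 3120 = 74880 frames; B emits 25 × 3120 = 78000.
Difference = 3120 frames; B is ahead of A.

3120 frames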